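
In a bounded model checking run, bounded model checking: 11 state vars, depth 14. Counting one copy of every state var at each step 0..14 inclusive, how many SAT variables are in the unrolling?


BMC unrolls to depth k, creating one copy of each state var for steps 0..k.
Step count = 14 + 1 = 15 (steps 0 through 14)
Vars per step = 11
Total = 11 * 15 = 165

165


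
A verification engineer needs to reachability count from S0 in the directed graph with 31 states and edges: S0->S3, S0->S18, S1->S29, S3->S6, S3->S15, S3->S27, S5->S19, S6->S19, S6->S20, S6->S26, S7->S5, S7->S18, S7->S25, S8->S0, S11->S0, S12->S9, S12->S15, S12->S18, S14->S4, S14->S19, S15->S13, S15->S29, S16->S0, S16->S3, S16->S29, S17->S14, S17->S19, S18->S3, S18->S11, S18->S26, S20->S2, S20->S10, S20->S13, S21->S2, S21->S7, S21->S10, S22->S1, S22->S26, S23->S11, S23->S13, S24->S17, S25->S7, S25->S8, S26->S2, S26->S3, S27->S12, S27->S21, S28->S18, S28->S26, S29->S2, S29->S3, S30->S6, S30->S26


BFS from S0:
  layer 0: {S0}
  layer 1: {S3, S18}
  layer 2: {S6, S11, S15, S26, S27}
  layer 3: {S2, S12, S13, S19, S20, S21, S29}
  layer 4: {S7, S9, S10}
  layer 5: {S5, S25}
  layer 6: {S8}
Reachable set: {S0, S2, S3, S5, S6, S7, S8, S9, S10, S11, S12, S13, S15, S18, S19, S20, S21, S25, S26, S27, S29}
Count = 21

21


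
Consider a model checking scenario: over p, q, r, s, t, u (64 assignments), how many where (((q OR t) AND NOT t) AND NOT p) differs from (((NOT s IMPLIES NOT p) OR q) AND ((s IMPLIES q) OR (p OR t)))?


F1 = (((q OR t) AND NOT t) AND NOT p)
F2 = (((NOT s IMPLIES NOT p) OR q) AND ((s IMPLIES q) OR (p OR t)))
Evaluate both on each of 64 rows (bits = p,q,r,s,t,u):
  row 0 [000000]: F1=0 F2=1 (differ) -> 1
  row 1 [000001]: F1=0 F2=1 (differ) -> 1
  row 2 [000010]: F1=0 F2=1 (differ) -> 1
  row 3 [000011]: F1=0 F2=1 (differ) -> 1
  row 4 [000100]: F1=0 F2=0 -> 0
  (every remaining row is evaluated the same way; all 64 results are listed next)
Full result column, 8 rows per line (p,q,r fixed per line; s,t,u runs 000..111 left to right):
  rows 0-7 [p,q,r=000]: 11110011  (ones: 6)
  rows 8-15 [p,q,r=001]: 11110011  (ones: 6)
  rows 16-23 [p,q,r=010]: 00110011  (ones: 4)
  rows 24-31 [p,q,r=011]: 00110011  (ones: 4)
  rows 32-39 [p,q,r=100]: 00001111  (ones: 4)
  rows 40-47 [p,q,r=101]: 00001111  (ones: 4)
  rows 48-55 [p,q,r=110]: 11111111  (ones: 8)
  rows 56-63 [p,q,r=111]: 11111111  (ones: 8)
Disagreements = 6+6+4+4+4+4+8+8 = 44

44


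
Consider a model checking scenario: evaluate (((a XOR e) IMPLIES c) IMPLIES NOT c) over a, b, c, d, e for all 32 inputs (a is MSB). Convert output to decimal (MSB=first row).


Formula: (((a XOR e) IMPLIES c) IMPLIES NOT c) over a, b, c, d, e (32 rows)
Evaluate each row (bits = a,b,c,d,e, MSB first):
  row 0 [00000]: (((0 XOR 0) IMPLIES 0) IMPLIES NOT 0) -> 1
  row 1 [00001]: (((0 XOR 1) IMPLIES 0) IMPLIES NOT 0) -> 1
  row 2 [00010]: (((0 XOR 0) IMPLIES 0) IMPLIES NOT 0) -> 1
  row 3 [00011]: (((0 XOR 1) IMPLIES 0) IMPLIES NOT 0) -> 1
  row 4 [00100]: (((0 XOR 0) IMPLIES 1) IMPLIES NOT 1) -> 0
  row 5 [00101]: (((0 XOR 1) IMPLIES 1) IMPLIES NOT 1) -> 0
  row 6 [00110]: (((0 XOR 0) IMPLIES 1) IMPLIES NOT 1) -> 0
  row 7 [00111]: (((0 XOR 1) IMPLIES 1) IMPLIES NOT 1) -> 0
  row 8 [01000]: (((0 XOR 0) IMPLIES 0) IMPLIES NOT 0) -> 1
  row 9 [01001]: (((0 XOR 1) IMPLIES 0) IMPLIES NOT 0) -> 1
  row 10 [01010]: (((0 XOR 0) IMPLIES 0) IMPLIES NOT 0) -> 1
  row 11 [01011]: (((0 XOR 1) IMPLIES 0) IMPLIES NOT 0) -> 1
  row 12 [01100]: (((0 XOR 0) IMPLIES 1) IMPLIES NOT 1) -> 0
  row 13 [01101]: (((0 XOR 1) IMPLIES 1) IMPLIES NOT 1) -> 0
  row 14 [01110]: (((0 XOR 0) IMPLIES 1) IMPLIES NOT 1) -> 0
  row 15 [01111]: (((0 XOR 1) IMPLIES 1) IMPLIES NOT 1) -> 0
  row 16 [10000]: (((1 XOR 0) IMPLIES 0) IMPLIES NOT 0) -> 1
  row 17 [10001]: (((1 XOR 1) IMPLIES 0) IMPLIES NOT 0) -> 1
  row 18 [10010]: (((1 XOR 0) IMPLIES 0) IMPLIES NOT 0) -> 1
  row 19 [10011]: (((1 XOR 1) IMPLIES 0) IMPLIES NOT 0) -> 1
  row 20 [10100]: (((1 XOR 0) IMPLIES 1) IMPLIES NOT 1) -> 0
  row 21 [10101]: (((1 XOR 1) IMPLIES 1) IMPLIES NOT 1) -> 0
  row 22 [10110]: (((1 XOR 0) IMPLIES 1) IMPLIES NOT 1) -> 0
  row 23 [10111]: (((1 XOR 1) IMPLIES 1) IMPLIES NOT 1) -> 0
  row 24 [11000]: (((1 XOR 0) IMPLIES 0) IMPLIES NOT 0) -> 1
  row 25 [11001]: (((1 XOR 1) IMPLIES 0) IMPLIES NOT 0) -> 1
  row 26 [11010]: (((1 XOR 0) IMPLIES 0) IMPLIES NOT 0) -> 1
  row 27 [11011]: (((1 XOR 1) IMPLIES 0) IMPLIES NOT 0) -> 1
  row 28 [11100]: (((1 XOR 0) IMPLIES 1) IMPLIES NOT 1) -> 0
  row 29 [11101]: (((1 XOR 1) IMPLIES 1) IMPLIES NOT 1) -> 0
  row 30 [11110]: (((1 XOR 0) IMPLIES 1) IMPLIES NOT 1) -> 0
  row 31 [11111]: (((1 XOR 1) IMPLIES 1) IMPLIES NOT 1) -> 0
Full result column, 4 rows per line (a,b,c fixed per line; d,e runs 00..11 left to right):
  rows 0-3 [a,b,c=000]: 1111  = hex F
  rows 4-7 [a,b,c=001]: 0000  = hex 0
  rows 8-11 [a,b,c=010]: 1111  = hex F
  rows 12-15 [a,b,c=011]: 0000  = hex 0
  rows 16-19 [a,b,c=100]: 1111  = hex F
  rows 20-23 [a,b,c=101]: 0000  = hex 0
  rows 24-27 [a,b,c=110]: 1111  = hex F
  rows 28-31 [a,b,c=111]: 0000  = hex 0
Output column (row 0 .. row 31) = 11110000111100001111000011110000
Output column grouped in 4s = 1111 0000 1111 0000 1111 0000 1111 0000 = 0xF0F0F0F0
Convert to decimal digit by digit (value = value*16 + digit):
  F -> 15
  15*16 + 0 = 240
  240*16 + 15 (F) = 3855
  3855*16 + 0 = 61680
  61680*16 + 15 (F) = 986895
  986895*16 + 0 = 15790320
  15790320*16 + 15 (F) = 252645135
  252645135*16 + 0 = 4042322160
Decimal = 4042322160

4042322160


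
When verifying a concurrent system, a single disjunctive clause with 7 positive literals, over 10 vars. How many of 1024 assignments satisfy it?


Step 1: Total=2^10=1024
Step 2: Unsat when all 7 false: 2^3=8
Step 3: Sat=1024-8=1016

1016


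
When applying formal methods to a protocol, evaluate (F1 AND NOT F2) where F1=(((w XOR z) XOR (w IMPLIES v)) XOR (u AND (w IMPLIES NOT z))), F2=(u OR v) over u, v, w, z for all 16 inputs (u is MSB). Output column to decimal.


F1 = (((w XOR z) XOR (w IMPLIES v)) XOR (u AND (w IMPLIES NOT z)))
F2 = (u OR v)
Counterexample to F1=>F2 is where F1=1 and F2=0.
Evaluate each row (bits = u,v,w,z, MSB first):
  row 0 [0000]: F1=1 F2=0 -> F1&~F2 -> 1
  row 1 [0001]: F1=0 F2=0 -> F1&~F2 -> 0
  row 2 [0010]: F1=1 F2=0 -> F1&~F2 -> 1
  row 3 [0011]: F1=0 F2=0 -> F1&~F2 -> 0
  row 4 [0100]: F1=1 F2=1 -> F1&~F2 -> 0
  row 5 [0101]: F1=0 F2=1 -> F1&~F2 -> 0
  row 6 [0110]: F1=0 F2=1 -> F1&~F2 -> 0
  row 7 [0111]: F1=1 F2=1 -> F1&~F2 -> 0
  row 8 [1000]: F1=0 F2=1 -> F1&~F2 -> 0
  row 9 [1001]: F1=1 F2=1 -> F1&~F2 -> 0
  row 10 [1010]: F1=0 F2=1 -> F1&~F2 -> 0
  row 11 [1011]: F1=0 F2=1 -> F1&~F2 -> 0
  row 12 [1100]: F1=0 F2=1 -> F1&~F2 -> 0
  row 13 [1101]: F1=1 F2=1 -> F1&~F2 -> 0
  row 14 [1110]: F1=1 F2=1 -> F1&~F2 -> 0
  row 15 [1111]: F1=1 F2=1 -> F1&~F2 -> 0
Full result column, 4 rows per line (u,v fixed per line; w,z runs 00..11 left to right):
  rows 0-3 [u,v=00]: 1010  = hex A
  rows 4-7 [u,v=01]: 0000  = hex 0
  rows 8-11 [u,v=10]: 0000  = hex 0
  rows 12-15 [u,v=11]: 0000  = hex 0
Counterexample vector (row 0 .. row 15) = 1010000000000000
Output column grouped in 4s = 1010 0000 0000 0000 = 0xA000
Convert to decimal digit by digit (value = value*16 + digit):
  A -> 10
  10*16 + 0 = 160
  160*16 + 0 = 2560
  2560*16 + 0 = 40960
Decimal = 40960

40960


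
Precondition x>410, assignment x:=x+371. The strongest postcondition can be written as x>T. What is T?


Formula: sp(P, x:=E) = exists old_x. (x = E[old_x/x]) AND P[old_x/x] (old_x is the value of x before the assignment; eliminate old_x by solving x = E[old_x/x] for old_x)
Step 1: Precondition P: x>410, i.e. old_x > 410
Step 2: Assignment gives x = old_x + 371, so old_x = x - 371
Step 3: Substitute into P: x - 371 > 410
Step 4: Simplify: x > 410+371 = 781

781


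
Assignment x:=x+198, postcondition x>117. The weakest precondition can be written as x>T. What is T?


Formula: wp(x:=E, P) = P[E/x] (substitute E for x in postcondition)
Step 1: Postcondition: x>117
Step 2: Substitute x+198 for x: x+198>117
Step 3: Solve for x: x > 117-198 = -81

-81


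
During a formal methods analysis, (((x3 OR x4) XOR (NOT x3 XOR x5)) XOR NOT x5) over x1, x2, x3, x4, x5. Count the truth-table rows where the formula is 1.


Formula: (((x3 OR x4) XOR (NOT x3 XOR x5)) XOR NOT x5) over 5 vars (32 rows)
Evaluate each row (x1, x2, x3, x4, x5 as bits, MSB first):
  row 0 [00000]: (((0 OR 0) XOR (NOT 0 XOR 0)) XOR NOT 0) -> 0
  row 1 [00001]: (((0 OR 0) XOR (NOT 0 XOR 1)) XOR NOT 1) -> 0
  row 2 [00010]: (((0 OR 1) XOR (NOT 0 XOR 0)) XOR NOT 0) -> 1
  row 3 [00011]: (((0 OR 1) XOR (NOT 0 XOR 1)) XOR NOT 1) -> 1
  row 4 [00100]: (((1 OR 0) XOR (NOT 1 XOR 0)) XOR NOT 0) -> 0
  row 5 [00101]: (((1 OR 0) XOR (NOT 1 XOR 1)) XOR NOT 1) -> 0
  row 6 [00110]: (((1 OR 1) XOR (NOT 1 XOR 0)) XOR NOT 0) -> 0
  row 7 [00111]: (((1 OR 1) XOR (NOT 1 XOR 1)) XOR NOT 1) -> 0
  row 8 [01000]: (((0 OR 0) XOR (NOT 0 XOR 0)) XOR NOT 0) -> 0
  row 9 [01001]: (((0 OR 0) XOR (NOT 0 XOR 1)) XOR NOT 1) -> 0
  row 10 [01010]: (((0 OR 1) XOR (NOT 0 XOR 0)) XOR NOT 0) -> 1
  row 11 [01011]: (((0 OR 1) XOR (NOT 0 XOR 1)) XOR NOT 1) -> 1
  row 12 [01100]: (((1 OR 0) XOR (NOT 1 XOR 0)) XOR NOT 0) -> 0
  row 13 [01101]: (((1 OR 0) XOR (NOT 1 XOR 1)) XOR NOT 1) -> 0
  row 14 [01110]: (((1 OR 1) XOR (NOT 1 XOR 0)) XOR NOT 0) -> 0
  row 15 [01111]: (((1 OR 1) XOR (NOT 1 XOR 1)) XOR NOT 1) -> 0
  row 16 [10000]: (((0 OR 0) XOR (NOT 0 XOR 0)) XOR NOT 0) -> 0
  row 17 [10001]: (((0 OR 0) XOR (NOT 0 XOR 1)) XOR NOT 1) -> 0
  row 18 [10010]: (((0 OR 1) XOR (NOT 0 XOR 0)) XOR NOT 0) -> 1
  row 19 [10011]: (((0 OR 1) XOR (NOT 0 XOR 1)) XOR NOT 1) -> 1
  row 20 [10100]: (((1 OR 0) XOR (NOT 1 XOR 0)) XOR NOT 0) -> 0
  row 21 [10101]: (((1 OR 0) XOR (NOT 1 XOR 1)) XOR NOT 1) -> 0
  row 22 [10110]: (((1 OR 1) XOR (NOT 1 XOR 0)) XOR NOT 0) -> 0
  row 23 [10111]: (((1 OR 1) XOR (NOT 1 XOR 1)) XOR NOT 1) -> 0
  row 24 [11000]: (((0 OR 0) XOR (NOT 0 XOR 0)) XOR NOT 0) -> 0
  row 25 [11001]: (((0 OR 0) XOR (NOT 0 XOR 1)) XOR NOT 1) -> 0
  row 26 [11010]: (((0 OR 1) XOR (NOT 0 XOR 0)) XOR NOT 0) -> 1
  row 27 [11011]: (((0 OR 1) XOR (NOT 0 XOR 1)) XOR NOT 1) -> 1
  row 28 [11100]: (((1 OR 0) XOR (NOT 1 XOR 0)) XOR NOT 0) -> 0
  row 29 [11101]: (((1 OR 0) XOR (NOT 1 XOR 1)) XOR NOT 1) -> 0
  row 30 [11110]: (((1 OR 1) XOR (NOT 1 XOR 0)) XOR NOT 0) -> 0
  row 31 [11111]: (((1 OR 1) XOR (NOT 1 XOR 1)) XOR NOT 1) -> 0
Full result column, 8 rows per line (x1,x2 fixed per line; x3,x4,x5 runs 000..111 left to right):
  rows 0-7 [x1,x2=00]: 00110000  (ones: 2)
  rows 8-15 [x1,x2=01]: 00110000  (ones: 2)
  rows 16-23 [x1,x2=10]: 00110000  (ones: 2)
  rows 24-31 [x1,x2=11]: 00110000  (ones: 2)
Count of 1-rows = 2+2+2+2 = 8

8


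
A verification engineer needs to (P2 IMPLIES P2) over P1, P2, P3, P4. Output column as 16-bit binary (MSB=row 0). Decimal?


Formula: (P2 IMPLIES P2) over P1, P2, P3, P4 (16 rows)
Evaluate each row (bits = P1,P2,P3,P4, MSB first):
  row 0 [0000]: (0 IMPLIES 0) -> 1
  row 1 [0001]: (0 IMPLIES 0) -> 1
  row 2 [0010]: (0 IMPLIES 0) -> 1
  row 3 [0011]: (0 IMPLIES 0) -> 1
  row 4 [0100]: (1 IMPLIES 1) -> 1
  row 5 [0101]: (1 IMPLIES 1) -> 1
  row 6 [0110]: (1 IMPLIES 1) -> 1
  row 7 [0111]: (1 IMPLIES 1) -> 1
  row 8 [1000]: (0 IMPLIES 0) -> 1
  row 9 [1001]: (0 IMPLIES 0) -> 1
  row 10 [1010]: (0 IMPLIES 0) -> 1
  row 11 [1011]: (0 IMPLIES 0) -> 1
  row 12 [1100]: (1 IMPLIES 1) -> 1
  row 13 [1101]: (1 IMPLIES 1) -> 1
  row 14 [1110]: (1 IMPLIES 1) -> 1
  row 15 [1111]: (1 IMPLIES 1) -> 1
Full result column, 4 rows per line (P1,P2 fixed per line; P3,P4 runs 00..11 left to right):
  rows 0-3 [P1,P2=00]: 1111  = hex F
  rows 4-7 [P1,P2=01]: 1111  = hex F
  rows 8-11 [P1,P2=10]: 1111  = hex F
  rows 12-15 [P1,P2=11]: 1111  = hex F
Output column (row 0 .. row 15) = 1111111111111111
Output column grouped in 4s = 1111 1111 1111 1111 = 0xFFFF
Convert to decimal digit by digit (value = value*16 + digit):
  F -> 15
  15*16 + 15 (F) = 255
  255*16 + 15 (F) = 4095
  4095*16 + 15 (F) = 65535
Decimal = 65535

65535


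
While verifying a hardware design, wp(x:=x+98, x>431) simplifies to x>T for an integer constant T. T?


Formula: wp(x:=E, P) = P[E/x] (substitute E for x in postcondition)
Step 1: Postcondition: x>431
Step 2: Substitute x+98 for x: x+98>431
Step 3: Solve for x: x > 431-98 = 333

333


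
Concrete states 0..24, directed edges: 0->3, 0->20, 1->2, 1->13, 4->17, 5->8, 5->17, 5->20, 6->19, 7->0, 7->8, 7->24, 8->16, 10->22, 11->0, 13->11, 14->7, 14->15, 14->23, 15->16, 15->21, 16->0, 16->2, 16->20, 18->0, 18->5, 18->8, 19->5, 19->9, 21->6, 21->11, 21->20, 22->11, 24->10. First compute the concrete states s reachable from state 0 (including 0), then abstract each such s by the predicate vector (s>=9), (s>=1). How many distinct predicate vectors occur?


BFS from 0:
Concrete reachable: {0, 3, 20}
Abstract via predicates (s>=9), (s>=1):
  (0,0) <- {0}
  (0,1) <- {3}
  (1,1) <- {20}
Distinct abstract states = 3

3


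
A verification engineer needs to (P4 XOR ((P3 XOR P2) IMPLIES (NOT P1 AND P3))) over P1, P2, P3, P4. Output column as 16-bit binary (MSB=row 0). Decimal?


Formula: (P4 XOR ((P3 XOR P2) IMPLIES (NOT P1 AND P3))) over P1, P2, P3, P4 (16 rows)
Evaluate each row (bits = P1,P2,P3,P4, MSB first):
  row 0 [0000]: (0 XOR ((0 XOR 0) IMPLIES (NOT 0 AND 0))) -> 1
  row 1 [0001]: (1 XOR ((0 XOR 0) IMPLIES (NOT 0 AND 0))) -> 0
  row 2 [0010]: (0 XOR ((1 XOR 0) IMPLIES (NOT 0 AND 1))) -> 1
  row 3 [0011]: (1 XOR ((1 XOR 0) IMPLIES (NOT 0 AND 1))) -> 0
  row 4 [0100]: (0 XOR ((0 XOR 1) IMPLIES (NOT 0 AND 0))) -> 0
  row 5 [0101]: (1 XOR ((0 XOR 1) IMPLIES (NOT 0 AND 0))) -> 1
  row 6 [0110]: (0 XOR ((1 XOR 1) IMPLIES (NOT 0 AND 1))) -> 1
  row 7 [0111]: (1 XOR ((1 XOR 1) IMPLIES (NOT 0 AND 1))) -> 0
  row 8 [1000]: (0 XOR ((0 XOR 0) IMPLIES (NOT 1 AND 0))) -> 1
  row 9 [1001]: (1 XOR ((0 XOR 0) IMPLIES (NOT 1 AND 0))) -> 0
  row 10 [1010]: (0 XOR ((1 XOR 0) IMPLIES (NOT 1 AND 1))) -> 0
  row 11 [1011]: (1 XOR ((1 XOR 0) IMPLIES (NOT 1 AND 1))) -> 1
  row 12 [1100]: (0 XOR ((0 XOR 1) IMPLIES (NOT 1 AND 0))) -> 0
  row 13 [1101]: (1 XOR ((0 XOR 1) IMPLIES (NOT 1 AND 0))) -> 1
  row 14 [1110]: (0 XOR ((1 XOR 1) IMPLIES (NOT 1 AND 1))) -> 1
  row 15 [1111]: (1 XOR ((1 XOR 1) IMPLIES (NOT 1 AND 1))) -> 0
Full result column, 4 rows per line (P1,P2 fixed per line; P3,P4 runs 00..11 left to right):
  rows 0-3 [P1,P2=00]: 1010  = hex A
  rows 4-7 [P1,P2=01]: 0110  = hex 6
  rows 8-11 [P1,P2=10]: 1001  = hex 9
  rows 12-15 [P1,P2=11]: 0110  = hex 6
Output column (row 0 .. row 15) = 1010011010010110
Output column grouped in 4s = 1010 0110 1001 0110 = 0xA696
Convert to decimal digit by digit (value = value*16 + digit):
  A -> 10
  10*16 + 6 = 166
  166*16 + 9 = 2665
  2665*16 + 6 = 42646
Decimal = 42646

42646


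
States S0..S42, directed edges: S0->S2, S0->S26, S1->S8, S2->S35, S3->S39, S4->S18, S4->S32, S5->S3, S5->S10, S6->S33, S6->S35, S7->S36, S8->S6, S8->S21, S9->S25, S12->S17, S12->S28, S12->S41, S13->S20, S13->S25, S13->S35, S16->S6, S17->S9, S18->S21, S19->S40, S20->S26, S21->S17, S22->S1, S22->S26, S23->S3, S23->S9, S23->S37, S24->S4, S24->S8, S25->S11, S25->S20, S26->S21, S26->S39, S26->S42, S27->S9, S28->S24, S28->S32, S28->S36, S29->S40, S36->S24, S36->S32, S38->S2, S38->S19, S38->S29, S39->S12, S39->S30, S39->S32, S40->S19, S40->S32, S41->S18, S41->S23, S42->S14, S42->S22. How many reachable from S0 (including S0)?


BFS from S0:
  layer 0: {S0}
  layer 1: {S2, S26}
  layer 2: {S21, S35, S39, S42}
  layer 3: {S12, S14, S17, S22, S30, S32}
  layer 4: {S1, S9, S28, S41}
  layer 5: {S8, S18, S23, S24, S25, S36}
  layer 6: {S3, S4, S6, S11, S20, S37}
  layer 7: {S33}
Reachable set: {S0, S1, S2, S3, S4, S6, S8, S9, S11, S12, S14, S17, S18, S20, S21, S22, S23, S24, S25, S26, S28, S30, S32, S33, S35, S36, S37, S39, S41, S42}
Count = 30

30


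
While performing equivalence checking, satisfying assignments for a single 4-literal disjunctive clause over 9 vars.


Step 1: Total=2^9=512
Step 2: Unsat when all 4 false: 2^5=32
Step 3: Sat=512-32=480

480


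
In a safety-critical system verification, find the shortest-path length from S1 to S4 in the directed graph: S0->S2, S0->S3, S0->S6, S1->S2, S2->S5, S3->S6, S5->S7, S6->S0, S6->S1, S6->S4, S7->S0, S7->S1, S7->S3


BFS layer-by-layer from S1:
  dist 0: {S1}
  dist 1: {S2}
  dist 2: {S5}
  dist 3: {S7}
  dist 4: {S0, S3}
  dist 5: {S6}
  dist 6: {S4}
  -> S4 reached at distance 6
Shortest path length = 6

6


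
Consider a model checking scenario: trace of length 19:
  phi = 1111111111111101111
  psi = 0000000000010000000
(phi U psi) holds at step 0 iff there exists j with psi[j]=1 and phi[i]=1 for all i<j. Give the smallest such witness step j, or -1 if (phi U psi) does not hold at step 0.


(phi U psi) at 0: need smallest j with psi[j]=1 and phi[i]=1 for all i in [0,j).
Scan from step 0:
  step 0: phi=1, psi=0 -> continue
  step 1: phi=1, psi=0 -> continue
  step 2: phi=1, psi=0 -> continue
  step 3: phi=1, psi=0 -> continue
  step 11: psi=1 and phi held for [0,11) -> witness found
Witness step = 11

11


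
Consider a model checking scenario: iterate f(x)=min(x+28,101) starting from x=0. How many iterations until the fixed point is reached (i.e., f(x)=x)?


Step 1: x=0, cap=101, increment=28
Step 2: x grows by 28 each step until capped at 101; fixed point is x=101
Step 3: iterations = ceil(101/28) = 4

4


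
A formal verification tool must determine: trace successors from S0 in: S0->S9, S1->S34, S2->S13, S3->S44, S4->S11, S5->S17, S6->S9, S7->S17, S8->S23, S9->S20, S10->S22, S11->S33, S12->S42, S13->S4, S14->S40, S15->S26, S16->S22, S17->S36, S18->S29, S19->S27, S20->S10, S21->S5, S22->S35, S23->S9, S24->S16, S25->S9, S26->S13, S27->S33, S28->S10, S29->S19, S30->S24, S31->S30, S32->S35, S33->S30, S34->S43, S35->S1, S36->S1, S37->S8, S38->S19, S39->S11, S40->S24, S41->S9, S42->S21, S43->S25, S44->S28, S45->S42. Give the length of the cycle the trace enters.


Trace from S0 until a state repeats:
  S0 -> S9 -> S20 -> S10 -> S22 -> S35 -> S1 -> S34 -> S43 -> S25 -> S9
S9 first seen at step 1, revisited at step 10.
Cycle length = 10 - 1 = 9

9


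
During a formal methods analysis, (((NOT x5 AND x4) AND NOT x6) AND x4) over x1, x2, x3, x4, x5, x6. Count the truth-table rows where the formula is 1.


Formula: (((NOT x5 AND x4) AND NOT x6) AND x4) over 6 vars (64 rows)
Evaluate each row (x1, x2, x3, x4, x5, x6 as bits, MSB first):
  row 0 [000000]: (((NOT 0 AND 0) AND NOT 0) AND 0) -> 0
  row 1 [000001]: (((NOT 0 AND 0) AND NOT 1) AND 0) -> 0
  row 2 [000010]: (((NOT 1 AND 0) AND NOT 0) AND 0) -> 0
  row 3 [000011]: (((NOT 1 AND 0) AND NOT 1) AND 0) -> 0
  row 4 [000100]: (((NOT 0 AND 1) AND NOT 0) AND 1) -> 1
  (every remaining row is evaluated the same way; all 64 results are listed next)
Full result column, 8 rows per line (x1,x2,x3 fixed per line; x4,x5,x6 runs 000..111 left to right):
  rows 0-7 [x1,x2,x3=000]: 00001000  (ones: 1)
  rows 8-15 [x1,x2,x3=001]: 00001000  (ones: 1)
  rows 16-23 [x1,x2,x3=010]: 00001000  (ones: 1)
  rows 24-31 [x1,x2,x3=011]: 00001000  (ones: 1)
  rows 32-39 [x1,x2,x3=100]: 00001000  (ones: 1)
  rows 40-47 [x1,x2,x3=101]: 00001000  (ones: 1)
  rows 48-55 [x1,x2,x3=110]: 00001000  (ones: 1)
  rows 56-63 [x1,x2,x3=111]: 00001000  (ones: 1)
Count of 1-rows = 1+1+1+1+1+1+1+1 = 8

8


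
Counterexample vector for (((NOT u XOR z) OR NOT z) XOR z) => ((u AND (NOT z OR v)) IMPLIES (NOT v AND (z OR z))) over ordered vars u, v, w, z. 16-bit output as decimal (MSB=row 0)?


F1 = (((NOT u XOR z) OR NOT z) XOR z)
F2 = ((u AND (NOT z OR v)) IMPLIES (NOT v AND (z OR z)))
Counterexample to F1=>F2 is where F1=1 and F2=0.
Evaluate each row (bits = u,v,w,z, MSB first):
  row 0 [0000]: F1=1 F2=1 -> F1&~F2 -> 0
  row 1 [0001]: F1=1 F2=1 -> F1&~F2 -> 0
  row 2 [0010]: F1=1 F2=1 -> F1&~F2 -> 0
  row 3 [0011]: F1=1 F2=1 -> F1&~F2 -> 0
  row 4 [0100]: F1=1 F2=1 -> F1&~F2 -> 0
  row 5 [0101]: F1=1 F2=1 -> F1&~F2 -> 0
  row 6 [0110]: F1=1 F2=1 -> F1&~F2 -> 0
  row 7 [0111]: F1=1 F2=1 -> F1&~F2 -> 0
  row 8 [1000]: F1=1 F2=0 -> F1&~F2 -> 1
  row 9 [1001]: F1=0 F2=1 -> F1&~F2 -> 0
  row 10 [1010]: F1=1 F2=0 -> F1&~F2 -> 1
  row 11 [1011]: F1=0 F2=1 -> F1&~F2 -> 0
  row 12 [1100]: F1=1 F2=0 -> F1&~F2 -> 1
  row 13 [1101]: F1=0 F2=0 -> F1&~F2 -> 0
  row 14 [1110]: F1=1 F2=0 -> F1&~F2 -> 1
  row 15 [1111]: F1=0 F2=0 -> F1&~F2 -> 0
Full result column, 4 rows per line (u,v fixed per line; w,z runs 00..11 left to right):
  rows 0-3 [u,v=00]: 0000  = hex 0
  rows 4-7 [u,v=01]: 0000  = hex 0
  rows 8-11 [u,v=10]: 1010  = hex A
  rows 12-15 [u,v=11]: 1010  = hex A
Counterexample vector (row 0 .. row 15) = 0000000010101010
Output column grouped in 4s = 0000 0000 1010 1010 = 0x00AA
Convert to decimal digit by digit (value = value*16 + digit):
  0 -> 0
  0*16 + 0 = 0
  0*16 + 10 (A) = 10
  10*16 + 10 (A) = 170
Decimal = 170

170


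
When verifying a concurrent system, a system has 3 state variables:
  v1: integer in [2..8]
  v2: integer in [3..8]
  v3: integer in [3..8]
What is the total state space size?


State space = product of domain sizes of all variables.
Domain sizes:
  v1 (integer in [2..8]): 7
  v2 (integer in [3..8]): 6
  v3 (integer in [3..8]): 6
Product = 7 * 6 * 6 = 252

252


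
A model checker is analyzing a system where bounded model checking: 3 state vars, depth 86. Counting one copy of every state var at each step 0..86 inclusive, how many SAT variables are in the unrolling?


BMC unrolls to depth k, creating one copy of each state var for steps 0..k.
Step count = 86 + 1 = 87 (steps 0 through 86)
Vars per step = 3
Total = 3 * 87 = 261

261


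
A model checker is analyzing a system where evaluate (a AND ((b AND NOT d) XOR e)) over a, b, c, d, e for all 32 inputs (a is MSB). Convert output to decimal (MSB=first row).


Formula: (a AND ((b AND NOT d) XOR e)) over a, b, c, d, e (32 rows)
Evaluate each row (bits = a,b,c,d,e, MSB first):
  row 0 [00000]: (0 AND ((0 AND NOT 0) XOR 0)) -> 0
  row 1 [00001]: (0 AND ((0 AND NOT 0) XOR 1)) -> 0
  row 2 [00010]: (0 AND ((0 AND NOT 1) XOR 0)) -> 0
  row 3 [00011]: (0 AND ((0 AND NOT 1) XOR 1)) -> 0
  row 4 [00100]: (0 AND ((0 AND NOT 0) XOR 0)) -> 0
  row 5 [00101]: (0 AND ((0 AND NOT 0) XOR 1)) -> 0
  row 6 [00110]: (0 AND ((0 AND NOT 1) XOR 0)) -> 0
  row 7 [00111]: (0 AND ((0 AND NOT 1) XOR 1)) -> 0
  row 8 [01000]: (0 AND ((1 AND NOT 0) XOR 0)) -> 0
  row 9 [01001]: (0 AND ((1 AND NOT 0) XOR 1)) -> 0
  row 10 [01010]: (0 AND ((1 AND NOT 1) XOR 0)) -> 0
  row 11 [01011]: (0 AND ((1 AND NOT 1) XOR 1)) -> 0
  row 12 [01100]: (0 AND ((1 AND NOT 0) XOR 0)) -> 0
  row 13 [01101]: (0 AND ((1 AND NOT 0) XOR 1)) -> 0
  row 14 [01110]: (0 AND ((1 AND NOT 1) XOR 0)) -> 0
  row 15 [01111]: (0 AND ((1 AND NOT 1) XOR 1)) -> 0
  row 16 [10000]: (1 AND ((0 AND NOT 0) XOR 0)) -> 0
  row 17 [10001]: (1 AND ((0 AND NOT 0) XOR 1)) -> 1
  row 18 [10010]: (1 AND ((0 AND NOT 1) XOR 0)) -> 0
  row 19 [10011]: (1 AND ((0 AND NOT 1) XOR 1)) -> 1
  row 20 [10100]: (1 AND ((0 AND NOT 0) XOR 0)) -> 0
  row 21 [10101]: (1 AND ((0 AND NOT 0) XOR 1)) -> 1
  row 22 [10110]: (1 AND ((0 AND NOT 1) XOR 0)) -> 0
  row 23 [10111]: (1 AND ((0 AND NOT 1) XOR 1)) -> 1
  row 24 [11000]: (1 AND ((1 AND NOT 0) XOR 0)) -> 1
  row 25 [11001]: (1 AND ((1 AND NOT 0) XOR 1)) -> 0
  row 26 [11010]: (1 AND ((1 AND NOT 1) XOR 0)) -> 0
  row 27 [11011]: (1 AND ((1 AND NOT 1) XOR 1)) -> 1
  row 28 [11100]: (1 AND ((1 AND NOT 0) XOR 0)) -> 1
  row 29 [11101]: (1 AND ((1 AND NOT 0) XOR 1)) -> 0
  row 30 [11110]: (1 AND ((1 AND NOT 1) XOR 0)) -> 0
  row 31 [11111]: (1 AND ((1 AND NOT 1) XOR 1)) -> 1
Full result column, 4 rows per line (a,b,c fixed per line; d,e runs 00..11 left to right):
  rows 0-3 [a,b,c=000]: 0000  = hex 0
  rows 4-7 [a,b,c=001]: 0000  = hex 0
  rows 8-11 [a,b,c=010]: 0000  = hex 0
  rows 12-15 [a,b,c=011]: 0000  = hex 0
  rows 16-19 [a,b,c=100]: 0101  = hex 5
  rows 20-23 [a,b,c=101]: 0101  = hex 5
  rows 24-27 [a,b,c=110]: 1001  = hex 9
  rows 28-31 [a,b,c=111]: 1001  = hex 9
Output column (row 0 .. row 31) = 00000000000000000101010110011001
Output column grouped in 4s = 0000 0000 0000 0000 0101 0101 1001 1001 = 0x00005599
Convert to decimal digit by digit (value = value*16 + digit):
  0 -> 0
  0*16 + 0 = 0
  0*16 + 0 = 0
  0*16 + 0 = 0
  0*16 + 5 = 5
  5*16 + 5 = 85
  85*16 + 9 = 1369
  1369*16 + 9 = 21913
Decimal = 21913

21913


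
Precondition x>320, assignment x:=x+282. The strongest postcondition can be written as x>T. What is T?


Formula: sp(P, x:=E) = exists old_x. (x = E[old_x/x]) AND P[old_x/x] (old_x is the value of x before the assignment; eliminate old_x by solving x = E[old_x/x] for old_x)
Step 1: Precondition P: x>320, i.e. old_x > 320
Step 2: Assignment gives x = old_x + 282, so old_x = x - 282
Step 3: Substitute into P: x - 282 > 320
Step 4: Simplify: x > 320+282 = 602

602


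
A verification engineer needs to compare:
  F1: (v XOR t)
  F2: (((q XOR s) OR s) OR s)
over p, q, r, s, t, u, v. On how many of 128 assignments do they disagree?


F1 = (v XOR t)
F2 = (((q XOR s) OR s) OR s)
Evaluate both on each of 128 rows (bits = p,q,r,s,t,u,v):
  row 0 [0000000]: F1=0 F2=0 -> 0
  row 1 [0000001]: F1=1 F2=0 (differ) -> 1
  row 2 [0000010]: F1=0 F2=0 -> 0
  row 3 [0000011]: F1=1 F2=0 (differ) -> 1
  row 4 [0000100]: F1=1 F2=0 (differ) -> 1
  (every remaining row is evaluated the same way; all 128 results are listed next)
Full result column, 8 rows per line (p,q,r,s fixed per line; t,u,v runs 000..111 left to right):
  rows 0-7 [p,q,r,s=0000]: 01011010  (ones: 4)
  rows 8-15 [p,q,r,s=0001]: 10100101  (ones: 4)
  rows 16-23 [p,q,r,s=0010]: 01011010  (ones: 4)
  rows 24-31 [p,q,r,s=0011]: 10100101  (ones: 4)
  rows 32-39 [p,q,r,s=0100]: 10100101  (ones: 4)
  rows 40-47 [p,q,r,s=0101]: 10100101  (ones: 4)
  rows 48-55 [p,q,r,s=0110]: 10100101  (ones: 4)
  rows 56-63 [p,q,r,s=0111]: 10100101  (ones: 4)
  rows 64-71 [p,q,r,s=1000]: 01011010  (ones: 4)
  rows 72-79 [p,q,r,s=1001]: 10100101  (ones: 4)
  rows 80-87 [p,q,r,s=1010]: 01011010  (ones: 4)
  rows 88-95 [p,q,r,s=1011]: 10100101  (ones: 4)
  rows 96-103 [p,q,r,s=1100]: 10100101  (ones: 4)
  rows 104-111 [p,q,r,s=1101]: 10100101  (ones: 4)
  rows 112-119 [p,q,r,s=1110]: 10100101  (ones: 4)
  rows 120-127 [p,q,r,s=1111]: 10100101  (ones: 4)
Disagreements = 4+4+4+4+4+4+4+4+4+4+4+4+4+4+4+4 = 64

64


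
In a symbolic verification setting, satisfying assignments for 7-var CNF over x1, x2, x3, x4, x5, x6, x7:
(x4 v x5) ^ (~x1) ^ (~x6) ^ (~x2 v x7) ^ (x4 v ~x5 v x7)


CNF with 5 clauses over 7 vars (128 assignments).
An assignment satisfies CNF iff every clause has >=1 true literal.
Check each row (bits = x1,x2,x3,x4,x5,x6,x7; clause T/F shown):
  row 0 [0000000]: clauses=FTTTT -> 0
  row 1 [0000001]: clauses=FTTTT -> 0
  row 2 [0000010]: clauses=FTFTT -> 0
  row 3 [0000011]: clauses=FTFTT -> 0
  row 4 [0000100]: clauses=TTTTF -> 0
  (every remaining row is evaluated the same way; all 128 results are listed next)
Full result column, 8 rows per line (x1,x2,x3,x4 fixed per line; x5,x6,x7 runs 000..111 left to right):
  rows 0-7 [x1,x2,x3,x4=0000]: 00000100  (ones: 1)
  rows 8-15 [x1,x2,x3,x4=0001]: 11001100  (ones: 4)
  rows 16-23 [x1,x2,x3,x4=0010]: 00000100  (ones: 1)
  rows 24-31 [x1,x2,x3,x4=0011]: 11001100  (ones: 4)
  rows 32-39 [x1,x2,x3,x4=0100]: 00000100  (ones: 1)
  rows 40-47 [x1,x2,x3,x4=0101]: 01000100  (ones: 2)
  rows 48-55 [x1,x2,x3,x4=0110]: 00000100  (ones: 1)
  rows 56-63 [x1,x2,x3,x4=0111]: 01000100  (ones: 2)
  rows 64-71 [x1,x2,x3,x4=1000]: 00000000  (ones: 0)
  rows 72-79 [x1,x2,x3,x4=1001]: 00000000  (ones: 0)
  rows 80-87 [x1,x2,x3,x4=1010]: 00000000  (ones: 0)
  rows 88-95 [x1,x2,x3,x4=1011]: 00000000  (ones: 0)
  rows 96-103 [x1,x2,x3,x4=1100]: 00000000  (ones: 0)
  rows 104-111 [x1,x2,x3,x4=1101]: 00000000  (ones: 0)
  rows 112-119 [x1,x2,x3,x4=1110]: 00000000  (ones: 0)
  rows 120-127 [x1,x2,x3,x4=1111]: 00000000  (ones: 0)
Satisfying assignments = 1+4+1+4+1+2+1+2+0+0+0+0+0+0+0+0 = 16

16


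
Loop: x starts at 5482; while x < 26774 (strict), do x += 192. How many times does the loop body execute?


Step 1: x goes from 5482 toward 26774 by 192; the body runs while x<26774, so iterations = ceil((bound-start)/step)
Step 2: Distance=21292
Step 3: ceil(21292/192)=111

111


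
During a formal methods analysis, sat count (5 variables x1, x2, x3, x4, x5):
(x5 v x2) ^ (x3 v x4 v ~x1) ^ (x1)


CNF with 3 clauses over 5 vars (32 assignments).
An assignment satisfies CNF iff every clause has >=1 true literal.
Check each row (bits = x1,x2,x3,x4,x5; clause T/F shown):
  row 0 [00000]: clauses=FTF -> 0
  row 1 [00001]: clauses=TTF -> 0
  row 2 [00010]: clauses=FTF -> 0
  row 3 [00011]: clauses=TTF -> 0
  row 4 [00100]: clauses=FTF -> 0
  row 5 [00101]: clauses=TTF -> 0
  row 6 [00110]: clauses=FTF -> 0
  row 7 [00111]: clauses=TTF -> 0
  row 8 [01000]: clauses=TTF -> 0
  row 9 [01001]: clauses=TTF -> 0
  row 10 [01010]: clauses=TTF -> 0
  row 11 [01011]: clauses=TTF -> 0
  row 12 [01100]: clauses=TTF -> 0
  row 13 [01101]: clauses=TTF -> 0
  row 14 [01110]: clauses=TTF -> 0
  row 15 [01111]: clauses=TTF -> 0
  row 16 [10000]: clauses=FFT -> 0
  row 17 [10001]: clauses=TFT -> 0
  row 18 [10010]: clauses=FTT -> 0
  row 19 [10011]: clauses=TTT -> 1
  row 20 [10100]: clauses=FTT -> 0
  row 21 [10101]: clauses=TTT -> 1
  row 22 [10110]: clauses=FTT -> 0
  row 23 [10111]: clauses=TTT -> 1
  row 24 [11000]: clauses=TFT -> 0
  row 25 [11001]: clauses=TFT -> 0
  row 26 [11010]: clauses=TTT -> 1
  row 27 [11011]: clauses=TTT -> 1
  row 28 [11100]: clauses=TTT -> 1
  row 29 [11101]: clauses=TTT -> 1
  row 30 [11110]: clauses=TTT -> 1
  row 31 [11111]: clauses=TTT -> 1
Full result column, 8 rows per line (x1,x2 fixed per line; x3,x4,x5 runs 000..111 left to right):
  rows 0-7 [x1,x2=00]: 00000000  (ones: 0)
  rows 8-15 [x1,x2=01]: 00000000  (ones: 0)
  rows 16-23 [x1,x2=10]: 00010101  (ones: 3)
  rows 24-31 [x1,x2=11]: 00111111  (ones: 6)
Satisfying assignments = 0+0+3+6 = 9

9


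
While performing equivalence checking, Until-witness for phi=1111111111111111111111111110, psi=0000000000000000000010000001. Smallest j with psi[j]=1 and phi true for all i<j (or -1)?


(phi U psi) at 0: need smallest j with psi[j]=1 and phi[i]=1 for all i in [0,j).
Scan from step 0:
  step 0: phi=1, psi=0 -> continue
  step 1: phi=1, psi=0 -> continue
  step 2: phi=1, psi=0 -> continue
  step 3: phi=1, psi=0 -> continue
  step 20: psi=1 and phi held for [0,20) -> witness found
Witness step = 20

20


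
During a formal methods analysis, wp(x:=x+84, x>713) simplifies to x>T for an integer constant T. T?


Formula: wp(x:=E, P) = P[E/x] (substitute E for x in postcondition)
Step 1: Postcondition: x>713
Step 2: Substitute x+84 for x: x+84>713
Step 3: Solve for x: x > 713-84 = 629

629


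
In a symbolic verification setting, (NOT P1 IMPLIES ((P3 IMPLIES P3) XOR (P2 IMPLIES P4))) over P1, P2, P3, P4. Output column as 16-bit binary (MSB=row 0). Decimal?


Formula: (NOT P1 IMPLIES ((P3 IMPLIES P3) XOR (P2 IMPLIES P4))) over P1, P2, P3, P4 (16 rows)
Evaluate each row (bits = P1,P2,P3,P4, MSB first):
  row 0 [0000]: (NOT 0 IMPLIES ((0 IMPLIES 0) XOR (0 IMPLIES 0))) -> 0
  row 1 [0001]: (NOT 0 IMPLIES ((0 IMPLIES 0) XOR (0 IMPLIES 1))) -> 0
  row 2 [0010]: (NOT 0 IMPLIES ((1 IMPLIES 1) XOR (0 IMPLIES 0))) -> 0
  row 3 [0011]: (NOT 0 IMPLIES ((1 IMPLIES 1) XOR (0 IMPLIES 1))) -> 0
  row 4 [0100]: (NOT 0 IMPLIES ((0 IMPLIES 0) XOR (1 IMPLIES 0))) -> 1
  row 5 [0101]: (NOT 0 IMPLIES ((0 IMPLIES 0) XOR (1 IMPLIES 1))) -> 0
  row 6 [0110]: (NOT 0 IMPLIES ((1 IMPLIES 1) XOR (1 IMPLIES 0))) -> 1
  row 7 [0111]: (NOT 0 IMPLIES ((1 IMPLIES 1) XOR (1 IMPLIES 1))) -> 0
  row 8 [1000]: (NOT 1 IMPLIES ((0 IMPLIES 0) XOR (0 IMPLIES 0))) -> 1
  row 9 [1001]: (NOT 1 IMPLIES ((0 IMPLIES 0) XOR (0 IMPLIES 1))) -> 1
  row 10 [1010]: (NOT 1 IMPLIES ((1 IMPLIES 1) XOR (0 IMPLIES 0))) -> 1
  row 11 [1011]: (NOT 1 IMPLIES ((1 IMPLIES 1) XOR (0 IMPLIES 1))) -> 1
  row 12 [1100]: (NOT 1 IMPLIES ((0 IMPLIES 0) XOR (1 IMPLIES 0))) -> 1
  row 13 [1101]: (NOT 1 IMPLIES ((0 IMPLIES 0) XOR (1 IMPLIES 1))) -> 1
  row 14 [1110]: (NOT 1 IMPLIES ((1 IMPLIES 1) XOR (1 IMPLIES 0))) -> 1
  row 15 [1111]: (NOT 1 IMPLIES ((1 IMPLIES 1) XOR (1 IMPLIES 1))) -> 1
Full result column, 4 rows per line (P1,P2 fixed per line; P3,P4 runs 00..11 left to right):
  rows 0-3 [P1,P2=00]: 0000  = hex 0
  rows 4-7 [P1,P2=01]: 1010  = hex A
  rows 8-11 [P1,P2=10]: 1111  = hex F
  rows 12-15 [P1,P2=11]: 1111  = hex F
Output column (row 0 .. row 15) = 0000101011111111
Output column grouped in 4s = 0000 1010 1111 1111 = 0x0AFF
Convert to decimal digit by digit (value = value*16 + digit):
  0 -> 0
  0*16 + 10 (A) = 10
  10*16 + 15 (F) = 175
  175*16 + 15 (F) = 2815
Decimal = 2815

2815


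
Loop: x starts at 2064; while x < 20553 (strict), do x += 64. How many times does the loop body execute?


Step 1: x goes from 2064 toward 20553 by 64; the body runs while x<20553, so iterations = ceil((bound-start)/step)
Step 2: Distance=18489
Step 3: ceil(18489/64)=289

289


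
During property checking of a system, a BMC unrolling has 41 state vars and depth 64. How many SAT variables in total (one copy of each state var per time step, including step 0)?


BMC unrolls to depth k, creating one copy of each state var for steps 0..k.
Step count = 64 + 1 = 65 (steps 0 through 64)
Vars per step = 41
Total = 41 * 65 = 2665

2665


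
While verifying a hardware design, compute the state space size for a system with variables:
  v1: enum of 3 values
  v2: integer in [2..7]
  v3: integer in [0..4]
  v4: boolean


State space = product of domain sizes of all variables.
Domain sizes:
  v1 (enum of 3 values): 3
  v2 (integer in [2..7]): 6
  v3 (integer in [0..4]): 5
  v4 (boolean): 2
Product = 3 * 6 * 5 * 2 = 180

180


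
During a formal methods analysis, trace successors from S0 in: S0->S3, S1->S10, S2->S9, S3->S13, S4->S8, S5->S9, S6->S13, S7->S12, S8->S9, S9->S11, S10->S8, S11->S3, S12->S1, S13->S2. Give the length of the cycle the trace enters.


Trace from S0 until a state repeats:
  S0 -> S3 -> S13 -> S2 -> S9 -> S11 -> S3
S3 first seen at step 1, revisited at step 6.
Cycle length = 6 - 1 = 5

5


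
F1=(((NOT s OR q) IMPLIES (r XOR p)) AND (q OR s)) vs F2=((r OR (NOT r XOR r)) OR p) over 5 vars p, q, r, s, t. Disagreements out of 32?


F1 = (((NOT s OR q) IMPLIES (r XOR p)) AND (q OR s))
F2 = ((r OR (NOT r XOR r)) OR p)
Evaluate both on each of 32 rows (bits = p,q,r,s,t):
  row 0 [00000]: F1=0 F2=1 (differ) -> 1
  row 1 [00001]: F1=0 F2=1 (differ) -> 1
  row 2 [00010]: F1=1 F2=1 -> 0
  row 3 [00011]: F1=1 F2=1 -> 0
  row 4 [00100]: F1=0 F2=1 (differ) -> 1
  row 5 [00101]: F1=0 F2=1 (differ) -> 1
  row 6 [00110]: F1=1 F2=1 -> 0
  row 7 [00111]: F1=1 F2=1 -> 0
  row 8 [01000]: F1=0 F2=1 (differ) -> 1
  row 9 [01001]: F1=0 F2=1 (differ) -> 1
  row 10 [01010]: F1=0 F2=1 (differ) -> 1
  row 11 [01011]: F1=0 F2=1 (differ) -> 1
  row 12 [01100]: F1=1 F2=1 -> 0
  row 13 [01101]: F1=1 F2=1 -> 0
  row 14 [01110]: F1=1 F2=1 -> 0
  row 15 [01111]: F1=1 F2=1 -> 0
  row 16 [10000]: F1=0 F2=1 (differ) -> 1
  row 17 [10001]: F1=0 F2=1 (differ) -> 1
  row 18 [10010]: F1=1 F2=1 -> 0
  row 19 [10011]: F1=1 F2=1 -> 0
  row 20 [10100]: F1=0 F2=1 (differ) -> 1
  row 21 [10101]: F1=0 F2=1 (differ) -> 1
  row 22 [10110]: F1=1 F2=1 -> 0
  row 23 [10111]: F1=1 F2=1 -> 0
  row 24 [11000]: F1=1 F2=1 -> 0
  row 25 [11001]: F1=1 F2=1 -> 0
  row 26 [11010]: F1=1 F2=1 -> 0
  row 27 [11011]: F1=1 F2=1 -> 0
  row 28 [11100]: F1=0 F2=1 (differ) -> 1
  row 29 [11101]: F1=0 F2=1 (differ) -> 1
  row 30 [11110]: F1=0 F2=1 (differ) -> 1
  row 31 [11111]: F1=0 F2=1 (differ) -> 1
Full result column, 8 rows per line (p,q fixed per line; r,s,t runs 000..111 left to right):
  rows 0-7 [p,q=00]: 11001100  (ones: 4)
  rows 8-15 [p,q=01]: 11110000  (ones: 4)
  rows 16-23 [p,q=10]: 11001100  (ones: 4)
  rows 24-31 [p,q=11]: 00001111  (ones: 4)
Disagreements = 4+4+4+4 = 16

16


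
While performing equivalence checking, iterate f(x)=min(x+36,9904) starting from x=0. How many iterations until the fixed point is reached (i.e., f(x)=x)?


Step 1: x=0, cap=9904, increment=36
Step 2: x grows by 36 each step until capped at 9904; fixed point is x=9904
Step 3: iterations = ceil(9904/36) = 276

276


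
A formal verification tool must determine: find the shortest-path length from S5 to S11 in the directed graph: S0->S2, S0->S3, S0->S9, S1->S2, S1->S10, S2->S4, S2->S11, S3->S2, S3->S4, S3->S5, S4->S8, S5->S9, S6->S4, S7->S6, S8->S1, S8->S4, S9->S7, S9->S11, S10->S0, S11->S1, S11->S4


BFS layer-by-layer from S5:
  dist 0: {S5}
  dist 1: {S9}
  dist 2: {S7, S11}
  -> S11 reached at distance 2
Shortest path length = 2

2


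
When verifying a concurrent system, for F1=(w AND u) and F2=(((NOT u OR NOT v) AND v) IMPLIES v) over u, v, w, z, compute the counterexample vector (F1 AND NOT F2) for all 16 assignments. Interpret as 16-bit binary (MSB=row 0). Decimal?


F1 = (w AND u)
F2 = (((NOT u OR NOT v) AND v) IMPLIES v)
Counterexample to F1=>F2 is where F1=1 and F2=0.
Evaluate each row (bits = u,v,w,z, MSB first):
  row 0 [0000]: F1=0 F2=1 -> F1&~F2 -> 0
  row 1 [0001]: F1=0 F2=1 -> F1&~F2 -> 0
  row 2 [0010]: F1=0 F2=1 -> F1&~F2 -> 0
  row 3 [0011]: F1=0 F2=1 -> F1&~F2 -> 0
  row 4 [0100]: F1=0 F2=1 -> F1&~F2 -> 0
  row 5 [0101]: F1=0 F2=1 -> F1&~F2 -> 0
  row 6 [0110]: F1=0 F2=1 -> F1&~F2 -> 0
  row 7 [0111]: F1=0 F2=1 -> F1&~F2 -> 0
  row 8 [1000]: F1=0 F2=1 -> F1&~F2 -> 0
  row 9 [1001]: F1=0 F2=1 -> F1&~F2 -> 0
  row 10 [1010]: F1=1 F2=1 -> F1&~F2 -> 0
  row 11 [1011]: F1=1 F2=1 -> F1&~F2 -> 0
  row 12 [1100]: F1=0 F2=1 -> F1&~F2 -> 0
  row 13 [1101]: F1=0 F2=1 -> F1&~F2 -> 0
  row 14 [1110]: F1=1 F2=1 -> F1&~F2 -> 0
  row 15 [1111]: F1=1 F2=1 -> F1&~F2 -> 0
Full result column, 4 rows per line (u,v fixed per line; w,z runs 00..11 left to right):
  rows 0-3 [u,v=00]: 0000  = hex 0
  rows 4-7 [u,v=01]: 0000  = hex 0
  rows 8-11 [u,v=10]: 0000  = hex 0
  rows 12-15 [u,v=11]: 0000  = hex 0
Counterexample vector (row 0 .. row 15) = 0000000000000000
Output column grouped in 4s = 0000 0000 0000 0000 = 0x0000
Convert to decimal digit by digit (value = value*16 + digit):
  0 -> 0
  0*16 + 0 = 0
  0*16 + 0 = 0
  0*16 + 0 = 0
Decimal = 0

0


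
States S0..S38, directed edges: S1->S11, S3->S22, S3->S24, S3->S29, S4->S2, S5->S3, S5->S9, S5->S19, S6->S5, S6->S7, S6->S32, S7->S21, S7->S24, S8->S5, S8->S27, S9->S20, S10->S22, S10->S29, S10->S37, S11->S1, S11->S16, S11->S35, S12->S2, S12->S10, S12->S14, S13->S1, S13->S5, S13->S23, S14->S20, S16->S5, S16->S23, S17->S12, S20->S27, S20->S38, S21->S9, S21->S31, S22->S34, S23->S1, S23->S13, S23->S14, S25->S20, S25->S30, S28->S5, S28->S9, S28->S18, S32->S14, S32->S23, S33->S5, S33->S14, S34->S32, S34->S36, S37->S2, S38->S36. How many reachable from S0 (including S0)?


BFS from S0:
  layer 0: {S0}
Reachable set: {S0}
Count = 1

1


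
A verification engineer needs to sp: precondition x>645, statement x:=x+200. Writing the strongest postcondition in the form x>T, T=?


Formula: sp(P, x:=E) = exists old_x. (x = E[old_x/x]) AND P[old_x/x] (old_x is the value of x before the assignment; eliminate old_x by solving x = E[old_x/x] for old_x)
Step 1: Precondition P: x>645, i.e. old_x > 645
Step 2: Assignment gives x = old_x + 200, so old_x = x - 200
Step 3: Substitute into P: x - 200 > 645
Step 4: Simplify: x > 645+200 = 845

845


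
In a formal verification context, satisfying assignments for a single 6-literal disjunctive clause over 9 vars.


Step 1: Total=2^9=512
Step 2: Unsat when all 6 false: 2^3=8
Step 3: Sat=512-8=504

504


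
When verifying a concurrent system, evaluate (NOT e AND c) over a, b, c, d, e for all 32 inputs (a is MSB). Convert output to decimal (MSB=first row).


Formula: (NOT e AND c) over a, b, c, d, e (32 rows)
Evaluate each row (bits = a,b,c,d,e, MSB first):
  row 0 [00000]: (NOT 0 AND 0) -> 0
  row 1 [00001]: (NOT 1 AND 0) -> 0
  row 2 [00010]: (NOT 0 AND 0) -> 0
  row 3 [00011]: (NOT 1 AND 0) -> 0
  row 4 [00100]: (NOT 0 AND 1) -> 1
  row 5 [00101]: (NOT 1 AND 1) -> 0
  row 6 [00110]: (NOT 0 AND 1) -> 1
  row 7 [00111]: (NOT 1 AND 1) -> 0
  row 8 [01000]: (NOT 0 AND 0) -> 0
  row 9 [01001]: (NOT 1 AND 0) -> 0
  row 10 [01010]: (NOT 0 AND 0) -> 0
  row 11 [01011]: (NOT 1 AND 0) -> 0
  row 12 [01100]: (NOT 0 AND 1) -> 1
  row 13 [01101]: (NOT 1 AND 1) -> 0
  row 14 [01110]: (NOT 0 AND 1) -> 1
  row 15 [01111]: (NOT 1 AND 1) -> 0
  row 16 [10000]: (NOT 0 AND 0) -> 0
  row 17 [10001]: (NOT 1 AND 0) -> 0
  row 18 [10010]: (NOT 0 AND 0) -> 0
  row 19 [10011]: (NOT 1 AND 0) -> 0
  row 20 [10100]: (NOT 0 AND 1) -> 1
  row 21 [10101]: (NOT 1 AND 1) -> 0
  row 22 [10110]: (NOT 0 AND 1) -> 1
  row 23 [10111]: (NOT 1 AND 1) -> 0
  row 24 [11000]: (NOT 0 AND 0) -> 0
  row 25 [11001]: (NOT 1 AND 0) -> 0
  row 26 [11010]: (NOT 0 AND 0) -> 0
  row 27 [11011]: (NOT 1 AND 0) -> 0
  row 28 [11100]: (NOT 0 AND 1) -> 1
  row 29 [11101]: (NOT 1 AND 1) -> 0
  row 30 [11110]: (NOT 0 AND 1) -> 1
  row 31 [11111]: (NOT 1 AND 1) -> 0
Full result column, 4 rows per line (a,b,c fixed per line; d,e runs 00..11 left to right):
  rows 0-3 [a,b,c=000]: 0000  = hex 0
  rows 4-7 [a,b,c=001]: 1010  = hex A
  rows 8-11 [a,b,c=010]: 0000  = hex 0
  rows 12-15 [a,b,c=011]: 1010  = hex A
  rows 16-19 [a,b,c=100]: 0000  = hex 0
  rows 20-23 [a,b,c=101]: 1010  = hex A
  rows 24-27 [a,b,c=110]: 0000  = hex 0
  rows 28-31 [a,b,c=111]: 1010  = hex A
Output column (row 0 .. row 31) = 00001010000010100000101000001010
Output column grouped in 4s = 0000 1010 0000 1010 0000 1010 0000 1010 = 0x0A0A0A0A
Convert to decimal digit by digit (value = value*16 + digit):
  0 -> 0
  0*16 + 10 (A) = 10
  10*16 + 0 = 160
  160*16 + 10 (A) = 2570
  2570*16 + 0 = 41120
  41120*16 + 10 (A) = 657930
  657930*16 + 0 = 10526880
  10526880*16 + 10 (A) = 168430090
Decimal = 168430090

168430090
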